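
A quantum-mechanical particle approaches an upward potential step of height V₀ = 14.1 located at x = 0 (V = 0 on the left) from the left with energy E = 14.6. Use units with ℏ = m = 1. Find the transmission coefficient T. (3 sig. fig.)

On each side the TISE gives plane waves with k = √(2m(E − V))/ℏ: k₁ = √(2·1·14.6) = 5.404, k₂ = √(2·1·0.5) = 1.000.
Continuity of ψ and ψ′ at the step yields the reflection amplitude r = (k₁ − k₂)/(k₁ + k₂) = 0.6877; thus R = |r|² = 0.4729, T = 0.5271.

T = 0.527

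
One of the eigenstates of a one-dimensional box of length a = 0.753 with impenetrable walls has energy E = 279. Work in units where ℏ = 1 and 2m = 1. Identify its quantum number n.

For an infinite well E_n = n²π²ℏ²/(2ma²), so n = (a/πℏ)√(2mE).
n = (0.753/π) × √(2 × 0.5 × 279) = 4.004 → n = 4.

n = 4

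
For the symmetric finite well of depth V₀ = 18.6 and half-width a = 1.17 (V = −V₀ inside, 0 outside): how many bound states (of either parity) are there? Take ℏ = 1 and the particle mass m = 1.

N = 5

Define the well-strength parameter z₀ = (a/ℏ)√(2mV₀) = 1.17 × √(2·1·18.6) = 7.136.
A new bound state (alternating even/odd) appears each time z₀ passes a multiple of π/2, so N = ⌊2z₀/π⌋ + 1 = ⌊4.543⌋ + 1 = 5.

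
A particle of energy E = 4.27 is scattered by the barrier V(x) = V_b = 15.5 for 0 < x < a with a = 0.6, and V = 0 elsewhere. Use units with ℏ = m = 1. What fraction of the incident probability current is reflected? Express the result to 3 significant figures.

E < V_b: inside the barrier ψ ∝ e^{±κx} with κ = √(2m(V_b − E))/ℏ = 4.739.
κa = 2.844, sinh(κa) = 8.559.
Matching ψ, ψ′ at both faces gives T = [1 + V_b² sinh²(κa) / (4E(V_b − E))]⁻¹ = 1/92.76 = 0.0108.
R = 1 − T = 0.989.

R = 0.989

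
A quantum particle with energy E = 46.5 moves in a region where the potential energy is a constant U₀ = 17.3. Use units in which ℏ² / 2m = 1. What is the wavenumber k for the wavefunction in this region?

With E > U₀ the solution is oscillatory, ψ ∝ e^{±ikx} with k = √(2m(E − U₀))/ℏ.
k = √(2 × 0.5 × 29.2) = 5.404.

k = 5.40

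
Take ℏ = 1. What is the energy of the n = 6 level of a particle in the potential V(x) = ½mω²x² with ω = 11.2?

The oscillator eigenvalues are E_n = ℏω(n + ½), so E_6 = 11.2 × 6.5 = 72.80.

E = 72.8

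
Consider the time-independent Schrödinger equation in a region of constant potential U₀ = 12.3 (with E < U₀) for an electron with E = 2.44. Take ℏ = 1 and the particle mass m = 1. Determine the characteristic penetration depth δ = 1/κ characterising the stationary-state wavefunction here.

δ = 0.225

Since E < U₀ the TISE in this region is ψ'' = κ²ψ with κ = √(2m(U₀ − E))/ℏ.
κ = √(2 × 1 × 9.86) = 4.441. The penetration depth is δ = 1/κ = 0.225.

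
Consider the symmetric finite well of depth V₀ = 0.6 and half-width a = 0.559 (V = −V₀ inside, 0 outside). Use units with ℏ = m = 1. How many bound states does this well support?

N = 1

Define the well-strength parameter z₀ = (a/ℏ)√(2mV₀) = 0.559 × √(2·1·0.6) = 0.6124.
The even/odd transcendental equations gain one root per π/2 in z₀, giving N = 1 + ⌊2z₀/π⌋ = 1 + ⌊0.3898⌋ = 1.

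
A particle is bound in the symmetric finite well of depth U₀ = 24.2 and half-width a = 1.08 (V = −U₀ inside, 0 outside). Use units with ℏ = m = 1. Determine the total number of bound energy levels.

The dimensionless depth is z₀ = a√(2mU₀)/ℏ = 1.08 × √(48.40) = 7.514.
The even/odd transcendental equations gain one root per π/2 in z₀, giving N = 1 + ⌊2z₀/π⌋ = 1 + ⌊4.783⌋ = 5.

N = 5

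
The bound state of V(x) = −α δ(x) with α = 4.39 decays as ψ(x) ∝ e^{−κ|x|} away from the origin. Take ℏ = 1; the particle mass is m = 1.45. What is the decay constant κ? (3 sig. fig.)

Integrate −(ℏ²/2m)ψ'' − αδ(x)ψ = Eψ from −ε to +ε: the ψ'' term gives ψ'(0⁺) − ψ'(0⁻) and the δ term gives −(2mα/ℏ²)ψ(0).
With ψ ∝ e^{−κ|x|} this yields −2κ = −2mα/ℏ², so κ = mα/ℏ² = 6.366.

κ = 6.37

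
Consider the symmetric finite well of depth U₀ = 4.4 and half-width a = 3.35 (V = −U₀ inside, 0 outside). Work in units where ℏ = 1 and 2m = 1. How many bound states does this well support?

The dimensionless depth is z₀ = a√(2mU₀)/ℏ = 3.35 × √(4.400) = 7.027.
A new bound state (alternating even/odd) appears each time z₀ passes a multiple of π/2, so N = ⌊2z₀/π⌋ + 1 = ⌊4.474⌋ + 1 = 5.

N = 5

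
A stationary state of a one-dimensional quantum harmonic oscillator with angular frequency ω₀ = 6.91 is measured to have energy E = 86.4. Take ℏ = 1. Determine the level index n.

n = 12

Invert E_n = (n + ½)ℏω₀: n = E/ℏω₀ − ½ = 12.004, so n = 12.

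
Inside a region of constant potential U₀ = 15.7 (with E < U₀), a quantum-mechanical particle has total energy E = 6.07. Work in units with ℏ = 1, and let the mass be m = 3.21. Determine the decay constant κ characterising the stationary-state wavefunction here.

Since E < U₀ the TISE in this region is ψ'' = κ²ψ with κ = √(2m(U₀ − E))/ℏ.
κ = √(2 × 3.21 × 9.63) = 7.863.

κ = 7.86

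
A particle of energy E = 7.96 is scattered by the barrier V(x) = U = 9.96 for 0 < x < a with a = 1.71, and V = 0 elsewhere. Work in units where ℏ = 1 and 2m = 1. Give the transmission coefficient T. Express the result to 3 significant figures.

T = 0.0203

Since E < U the interior solution is evanescent with decay constant κ = √(2m(U − E))/ℏ = 1.414.
κa = 2.418, sinh(κa) = 5.569.
The exact tunnelling result is T⁻¹ = 1 + U² sinh²(κa) / [4E(U − E)] = 49.31, so T = 0.0203.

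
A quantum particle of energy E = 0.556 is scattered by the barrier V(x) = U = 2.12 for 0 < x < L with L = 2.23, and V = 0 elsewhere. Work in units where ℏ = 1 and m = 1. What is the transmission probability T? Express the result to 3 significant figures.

E < U: inside the barrier ψ ∝ e^{±κx} with κ = √(2m(U − E))/ℏ = 1.769.
κL = 3.944, sinh(κL) = 25.80.
Matching ψ, ψ′ at both faces gives T = [1 + U² sinh²(κL) / (4E(U − E))]⁻¹ = 1/861.3 = 0.00116.

T = 0.00116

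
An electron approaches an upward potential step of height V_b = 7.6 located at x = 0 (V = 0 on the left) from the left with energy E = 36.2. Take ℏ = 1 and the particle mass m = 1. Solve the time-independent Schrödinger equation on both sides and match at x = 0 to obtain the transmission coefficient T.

T = 0.997

On each side the TISE gives plane waves with k = √(2m(E − V))/ℏ: k₁ = √(2·1·36.2) = 8.509, k₂ = √(2·1·28.6) = 7.563.
Continuity of ψ and ψ′ at the step yields the reflection amplitude r = (k₁ − k₂)/(k₁ + k₂) = 0.05885; thus R = |r|² = 0.003463, T = 0.9965.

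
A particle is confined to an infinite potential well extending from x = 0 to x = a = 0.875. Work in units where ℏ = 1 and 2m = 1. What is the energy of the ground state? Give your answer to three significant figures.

E = 12.9

The infinite-well eigenfunctions ψ_n = √(2/a) sin(nπx/a) vanish at both walls, giving E_n = n²π²ℏ²/(2ma²).
E_1 = 1² × π² / (2 × 0.5 × 0.875²) = 12.89.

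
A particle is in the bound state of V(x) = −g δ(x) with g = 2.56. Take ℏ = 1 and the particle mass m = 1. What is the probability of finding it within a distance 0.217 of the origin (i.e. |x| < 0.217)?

The normalised bound state is ψ = √κ e^{−κ|x|} with κ = mg/ℏ² = 2.560.
P(|x| < d) = ∫_{−d}^{d} κ e^{−2κ|x|} dx = 1 − e^{−2κd} = 1 − e^{−1.111} = 0.6708.

P = 0.671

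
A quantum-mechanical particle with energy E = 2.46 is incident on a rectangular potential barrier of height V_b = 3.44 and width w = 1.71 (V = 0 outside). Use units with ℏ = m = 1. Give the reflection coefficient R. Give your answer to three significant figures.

E < V_b: inside the barrier ψ ∝ e^{±κx} with κ = √(2m(V_b − E))/ℏ = 1.400.
κw = 2.394, sinh(κw) = 5.433.
The exact tunnelling result is T⁻¹ = 1 + V_b² sinh²(κw) / [4E(V_b − E)] = 37.22, so T = 0.0269.
R = 1 − T = 0.973.

R = 0.973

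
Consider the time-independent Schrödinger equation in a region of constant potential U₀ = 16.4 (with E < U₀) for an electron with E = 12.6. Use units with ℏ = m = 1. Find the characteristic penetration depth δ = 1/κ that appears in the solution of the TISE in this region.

δ = 0.363

Since E < U₀ the TISE in this region is ψ'' = κ²ψ with κ = √(2m(U₀ − E))/ℏ.
κ = √(2 × 1 × 3.8) = 2.757. The penetration depth is δ = 1/κ = 0.363.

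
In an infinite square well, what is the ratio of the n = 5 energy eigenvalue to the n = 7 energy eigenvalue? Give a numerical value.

0.510204

Since E_n ∝ n², the ratio is (5/7)² = 0.510204.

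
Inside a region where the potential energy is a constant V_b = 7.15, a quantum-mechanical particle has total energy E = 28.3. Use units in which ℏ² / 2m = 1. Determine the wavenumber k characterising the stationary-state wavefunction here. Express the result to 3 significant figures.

k = 4.60

With E > V_b the solution is oscillatory, ψ ∝ e^{±ikx} with k = √(2m(E − V_b))/ℏ.
k = √(2 × 0.5 × 21.15) = 4.599.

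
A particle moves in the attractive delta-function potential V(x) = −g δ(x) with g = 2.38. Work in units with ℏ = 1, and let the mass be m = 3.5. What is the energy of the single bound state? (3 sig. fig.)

The bound state is ψ(x) = √κ e^{−κ|x|}. The derivative jump ψ'(0⁺) − ψ'(0⁻) = −(2mg/ℏ²)ψ(0) fixes κ = mg/ℏ² = 8.330.
Then E = −ℏ²κ²/(2m) = −mg²/(2ℏ²) = -9.913.

E = -9.91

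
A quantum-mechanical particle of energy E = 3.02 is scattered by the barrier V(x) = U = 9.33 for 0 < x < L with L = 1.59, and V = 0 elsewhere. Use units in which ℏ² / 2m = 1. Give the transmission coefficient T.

T = 0.00119

E < U: inside the barrier ψ ∝ e^{±κx} with κ = √(2m(U − E))/ℏ = 2.512.
κL = 3.994, sinh(κL) = 27.13.
Matching ψ, ψ′ at both faces gives T = [1 + U² sinh²(κL) / (4E(U − E))]⁻¹ = 1/841.4 = 0.00119.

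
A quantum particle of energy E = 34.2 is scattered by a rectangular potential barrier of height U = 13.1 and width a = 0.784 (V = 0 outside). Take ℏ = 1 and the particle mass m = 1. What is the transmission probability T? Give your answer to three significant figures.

T = 0.951

E > U: inside the barrier k₂ = √(2m(E − U))/ℏ = 6.496, k₂a = 5.093.
Matching at both interfaces gives T⁻¹ = 1 + U² sin²(k₂a) / [4E(E − U)] = 1.051, hence T = 0.951.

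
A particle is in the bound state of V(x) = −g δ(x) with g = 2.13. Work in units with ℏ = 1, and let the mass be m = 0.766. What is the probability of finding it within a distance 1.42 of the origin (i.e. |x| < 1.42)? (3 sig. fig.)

P = 0.990

The normalised bound state is ψ = √κ e^{−κ|x|} with κ = mg/ℏ² = 1.632.
P(|x| < d) = ∫_{−d}^{d} κ e^{−2κ|x|} dx = 1 − e^{−2κd} = 1 − e^{−4.634} = 0.9903.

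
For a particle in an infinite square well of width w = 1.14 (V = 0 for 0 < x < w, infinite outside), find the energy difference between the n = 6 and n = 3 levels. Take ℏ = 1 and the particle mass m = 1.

E_n = n²π²ℏ²/(2mw²), so ΔE = (6² − 3²) π²ℏ²/(2mw²).
ΔE = 27 × π² / (2 × 1 × 1.14²) = 102.5.

ΔE = 103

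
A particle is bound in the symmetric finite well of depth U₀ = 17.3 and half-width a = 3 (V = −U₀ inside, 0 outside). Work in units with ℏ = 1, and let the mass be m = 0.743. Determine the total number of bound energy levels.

N = 10

Define the well-strength parameter z₀ = (a/ℏ)√(2mU₀) = 3 × √(2·0.743·17.3) = 15.21.
The even/odd transcendental equations gain one root per π/2 in z₀, giving N = 1 + ⌊2z₀/π⌋ = 1 + ⌊9.684⌋ = 10.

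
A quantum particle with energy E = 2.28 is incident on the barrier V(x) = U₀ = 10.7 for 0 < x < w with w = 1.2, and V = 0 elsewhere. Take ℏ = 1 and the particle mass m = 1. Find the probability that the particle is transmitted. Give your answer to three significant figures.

T = 0.000142

E < U₀: inside the barrier ψ ∝ e^{±κx} with κ = √(2m(U₀ − E))/ℏ = 4.104.
κw = 4.924, sinh(κw) = 68.80.
Matching ψ, ψ′ at both faces gives T = [1 + U₀² sinh²(κw) / (4E(U₀ − E))]⁻¹ = 1/7058 = 0.000142.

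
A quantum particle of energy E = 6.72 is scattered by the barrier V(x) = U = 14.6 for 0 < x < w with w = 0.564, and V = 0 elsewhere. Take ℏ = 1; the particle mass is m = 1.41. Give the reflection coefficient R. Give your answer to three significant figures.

R = 0.981

Since E < U the interior solution is evanescent with decay constant κ = √(2m(U − E))/ℏ = 4.714.
κw = 2.659, sinh(κw) = 7.104.
The exact tunnelling result is T⁻¹ = 1 + U² sinh²(κw) / [4E(U − E)] = 51.78, so T = 0.0193.
R = 1 − T = 0.981.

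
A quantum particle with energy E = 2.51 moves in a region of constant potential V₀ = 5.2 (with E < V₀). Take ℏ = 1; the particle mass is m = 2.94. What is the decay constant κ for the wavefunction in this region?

Since E < V₀ the TISE in this region is ψ'' = κ²ψ with κ = √(2m(V₀ − E))/ℏ.
κ = √(2 × 2.94 × 2.69) = 3.977.

κ = 3.98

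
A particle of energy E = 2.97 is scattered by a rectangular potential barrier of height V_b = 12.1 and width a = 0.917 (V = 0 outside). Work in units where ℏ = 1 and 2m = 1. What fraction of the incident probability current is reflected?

Since E < V_b the interior solution is evanescent with decay constant κ = √(2m(V_b − E))/ℏ = 3.022.
κa = 2.771, sinh(κa) = 7.954.
The exact tunnelling result is T⁻¹ = 1 + V_b² sinh²(κa) / [4E(V_b − E)] = 86.41, so T = 0.0116.
R = 1 − T = 0.988.

R = 0.988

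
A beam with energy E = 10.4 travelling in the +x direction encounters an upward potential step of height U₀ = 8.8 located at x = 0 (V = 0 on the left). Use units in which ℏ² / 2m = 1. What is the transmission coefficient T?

On each side the TISE gives plane waves with k = √(2m(E − V))/ℏ: k₁ = √(2·½·10.4) = 3.225, k₂ = √(2·½·1.6) = 1.265.
Matching ψ and ψ′ at x = 0 gives r = (k₁ − k₂)/(k₁ + k₂), so R = r² = 0.1906 and T = 1 − R = 0.8094.

T = 0.809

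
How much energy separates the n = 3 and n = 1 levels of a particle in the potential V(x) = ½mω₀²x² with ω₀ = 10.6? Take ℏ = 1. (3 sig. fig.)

E_n = ℏω₀(n + ½), so ΔE = (3 − 1) ℏω₀ = 2 × 10.6 = 21.20.

ΔE = 21.2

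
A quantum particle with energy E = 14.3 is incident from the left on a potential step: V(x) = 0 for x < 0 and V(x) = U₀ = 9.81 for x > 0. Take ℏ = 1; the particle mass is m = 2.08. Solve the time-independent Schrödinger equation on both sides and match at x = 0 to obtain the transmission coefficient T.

On each side the TISE gives plane waves with k = √(2m(E − V))/ℏ: k₁ = √(2·2.08·14.3) = 7.713, k₂ = √(2·2.08·4.49) = 4.322.
Continuity of ψ and ψ′ at the step yields the reflection amplitude r = (k₁ − k₂)/(k₁ + k₂) = 0.2818; thus R = |r|² = 0.07939, T = 0.9206.

T = 0.921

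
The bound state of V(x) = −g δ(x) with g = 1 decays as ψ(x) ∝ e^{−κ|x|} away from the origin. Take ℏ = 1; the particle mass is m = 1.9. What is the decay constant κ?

κ = 1.90

Integrating the TISE across x = 0 gives the cusp condition ψ'(0⁺) − ψ'(0⁻) = −(2mg/ℏ²)ψ(0).
With ψ ∝ e^{−κ|x|} this yields −2κ = −2mg/ℏ², so κ = mg/ℏ² = 1.900.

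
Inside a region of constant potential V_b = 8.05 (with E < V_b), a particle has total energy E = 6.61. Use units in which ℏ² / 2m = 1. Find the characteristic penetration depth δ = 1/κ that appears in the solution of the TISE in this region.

δ = 0.833

Since E < V_b the TISE in this region is ψ'' = κ²ψ with κ = √(2m(V_b − E))/ℏ.
κ = √(2 × 0.5 × 1.44) = 1.200. The penetration depth is δ = 1/κ = 0.833.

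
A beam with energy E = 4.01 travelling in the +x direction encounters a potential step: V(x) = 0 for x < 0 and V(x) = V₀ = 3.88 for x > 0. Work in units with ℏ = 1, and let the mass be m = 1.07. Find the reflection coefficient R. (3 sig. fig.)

R = 0.483

The wavenumbers are k₁ = √(2mE)/ℏ = 2.929 on the left and k₂ = √(2m(E − V₀))/ℏ = 0.5274 on the right.
Continuity of ψ and ψ′ at the step yields the reflection amplitude r = (k₁ − k₂)/(k₁ + k₂) = 0.6948; thus R = |r|² = 0.4828, T = 0.5172.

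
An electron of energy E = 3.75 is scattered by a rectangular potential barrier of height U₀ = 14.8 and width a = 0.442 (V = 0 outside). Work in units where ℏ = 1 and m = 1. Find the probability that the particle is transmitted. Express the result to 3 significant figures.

E < U₀: inside the barrier ψ ∝ e^{±κx} with κ = √(2m(U₀ − E))/ℏ = 4.701.
κa = 2.078, sinh(κa) = 3.931.
Matching ψ, ψ′ at both faces gives T = [1 + U₀² sinh²(κa) / (4E(U₀ − E))]⁻¹ = 1/21.42 = 0.0467.

T = 0.0467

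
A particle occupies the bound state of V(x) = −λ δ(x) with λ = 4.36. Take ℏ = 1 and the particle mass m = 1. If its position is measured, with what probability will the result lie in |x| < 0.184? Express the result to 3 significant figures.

P = 0.799

The normalised bound state is ψ = √κ e^{−κ|x|} with κ = mλ/ℏ² = 4.360.
P(|x| < d) = ∫_{−d}^{d} κ e^{−2κ|x|} dx = 1 − e^{−2κd} = 1 − e^{−1.604} = 0.7990.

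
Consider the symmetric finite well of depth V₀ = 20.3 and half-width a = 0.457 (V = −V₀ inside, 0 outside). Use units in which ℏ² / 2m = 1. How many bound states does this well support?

N = 2

The dimensionless depth is z₀ = a√(2mV₀)/ℏ = 0.457 × √(20.30) = 2.059.
A new bound state (alternating even/odd) appears each time z₀ passes a multiple of π/2, so N = ⌊2z₀/π⌋ + 1 = ⌊1.311⌋ + 1 = 2.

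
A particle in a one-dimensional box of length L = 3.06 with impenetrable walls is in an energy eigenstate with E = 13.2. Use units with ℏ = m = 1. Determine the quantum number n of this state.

n = 5

From E_n = n²π²ℏ²/(2mL²) invert to n = √(2mL²E)/(πℏ).
n = (3.06/π) × √(2 × 1 × 13.2) = 5.005 → n = 5.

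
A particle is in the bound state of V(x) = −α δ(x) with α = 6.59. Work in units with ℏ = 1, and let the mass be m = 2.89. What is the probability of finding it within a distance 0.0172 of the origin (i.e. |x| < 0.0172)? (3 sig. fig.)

P = 0.481

The normalised bound state is ψ = √κ e^{−κ|x|} with κ = mα/ℏ² = 19.05.
P(|x| < d) = ∫_{−d}^{d} κ e^{−2κ|x|} dx = 1 − e^{−2κd} = 1 − e^{−0.6552} = 0.4806.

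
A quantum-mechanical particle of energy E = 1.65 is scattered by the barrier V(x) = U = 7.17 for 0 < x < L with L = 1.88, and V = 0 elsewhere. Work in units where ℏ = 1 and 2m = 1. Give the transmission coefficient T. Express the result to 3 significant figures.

T = 0.000413

Since E < U the interior solution is evanescent with decay constant κ = √(2m(U − E))/ℏ = 2.349.
κL = 4.417, sinh(κL) = 41.42.
The exact tunnelling result is T⁻¹ = 1 + U² sinh²(κL) / [4E(U − E)] = 2422, so T = 0.000413.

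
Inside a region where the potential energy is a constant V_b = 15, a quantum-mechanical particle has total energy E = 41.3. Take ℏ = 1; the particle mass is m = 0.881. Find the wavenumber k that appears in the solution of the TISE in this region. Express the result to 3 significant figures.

With E > V_b the solution is oscillatory, ψ ∝ e^{±ikx} with k = √(2m(E − V_b))/ℏ.
k = √(2 × 0.881 × 26.3) = 6.807.

k = 6.81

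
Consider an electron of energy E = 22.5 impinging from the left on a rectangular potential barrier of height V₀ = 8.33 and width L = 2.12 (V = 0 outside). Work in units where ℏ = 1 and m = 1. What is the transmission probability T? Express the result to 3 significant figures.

T = 0.952

E > V₀: inside the barrier k₂ = √(2m(E − V₀))/ℏ = 5.324, k₂L = 11.29.
T = [1 + V₀² sin²(k₂L) / (4E(E − V₀))]⁻¹ = 1/1.050 = 0.952.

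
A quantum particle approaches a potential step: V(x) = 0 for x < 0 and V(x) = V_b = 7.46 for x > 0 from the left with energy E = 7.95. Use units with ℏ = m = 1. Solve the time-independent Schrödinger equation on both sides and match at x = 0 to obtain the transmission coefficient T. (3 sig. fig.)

T = 0.637

The wavenumbers are k₁ = √(2mE)/ℏ = 3.987 on the left and k₂ = √(2m(E − V_b))/ℏ = 0.9899 on the right.
Matching ψ and ψ′ at x = 0 gives r = (k₁ − k₂)/(k₁ + k₂), so R = r² = 0.3627 and T = 1 − R = 0.6373.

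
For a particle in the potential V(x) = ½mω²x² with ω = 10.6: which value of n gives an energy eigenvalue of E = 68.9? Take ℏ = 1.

n = 6

Invert E_n = (n + ½)ℏω: n = E/ℏω − ½ = 6.000, so n = 6.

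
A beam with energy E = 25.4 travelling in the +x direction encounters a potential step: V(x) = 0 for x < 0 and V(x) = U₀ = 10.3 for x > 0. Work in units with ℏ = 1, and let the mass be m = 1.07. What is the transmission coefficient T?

The wavenumbers are k₁ = √(2mE)/ℏ = 7.373 on the left and k₂ = √(2m(E − U₀))/ℏ = 5.685 on the right.
Matching ψ and ψ′ at x = 0 gives r = (k₁ − k₂)/(k₁ + k₂), so R = r² = 0.01671 and T = 1 − R = 0.9833.

T = 0.983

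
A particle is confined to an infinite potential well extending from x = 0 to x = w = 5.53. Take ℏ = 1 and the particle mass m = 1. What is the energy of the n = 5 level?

Requiring ψ(0) = ψ(w) = 0 quantises k = nπ/w, hence E_n = ℏ²k²/2m = n²π²ℏ²/(2mw²).
E_5 = 5² × π² / (2 × 1 × 5.53²) = 4.034.

E = 4.03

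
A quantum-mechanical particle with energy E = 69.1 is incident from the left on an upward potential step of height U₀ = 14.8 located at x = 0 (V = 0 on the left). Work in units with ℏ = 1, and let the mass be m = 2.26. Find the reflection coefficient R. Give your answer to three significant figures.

R = 0.00362

On each side the TISE gives plane waves with k = √(2m(E − V))/ℏ: k₁ = √(2·2.26·69.1) = 17.67, k₂ = √(2·2.26·54.3) = 15.67.
Continuity of ψ and ψ′ at the step yields the reflection amplitude r = (k₁ − k₂)/(k₁ + k₂) = 0.06018; thus R = |r|² = 0.003622, T = 0.9964.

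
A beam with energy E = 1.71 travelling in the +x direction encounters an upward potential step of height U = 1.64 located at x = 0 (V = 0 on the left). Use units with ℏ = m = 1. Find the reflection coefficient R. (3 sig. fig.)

R = 0.440

The wavenumbers are k₁ = √(2mE)/ℏ = 1.849 on the left and k₂ = √(2m(E − U))/ℏ = 0.3742 on the right.
Continuity of ψ and ψ′ at the step yields the reflection amplitude r = (k₁ − k₂)/(k₁ + k₂) = 0.6634; thus R = |r|² = 0.4402, T = 0.5598.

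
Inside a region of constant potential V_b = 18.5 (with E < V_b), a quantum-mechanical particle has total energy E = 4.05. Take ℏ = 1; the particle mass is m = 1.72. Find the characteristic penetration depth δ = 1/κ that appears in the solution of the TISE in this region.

δ = 0.142

Since E < V_b the TISE in this region is ψ'' = κ²ψ with κ = √(2m(V_b − E))/ℏ.
κ = √(2 × 1.72 × 14.45) = 7.050. The penetration depth is δ = 1/κ = 0.142.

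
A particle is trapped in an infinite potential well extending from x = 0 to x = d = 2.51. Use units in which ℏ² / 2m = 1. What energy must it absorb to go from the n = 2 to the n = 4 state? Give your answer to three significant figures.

ΔE = 18.8

E_n = n²π²ℏ²/(2md²), so ΔE = (4² − 2²) π²ℏ²/(2md²).
ΔE = 12 × π² / (2 × 0.5 × 2.51²) = 18.80.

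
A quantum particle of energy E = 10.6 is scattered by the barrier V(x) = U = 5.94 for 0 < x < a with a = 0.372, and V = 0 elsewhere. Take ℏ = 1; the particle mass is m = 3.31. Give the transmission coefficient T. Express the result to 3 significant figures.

T = 0.879

Above the barrier the interior wavenumber is k₂ = √(2m(E − U))/ℏ = 5.554, giving phase k₂a = 2.066.
T = [1 + U² sin²(k₂a) / (4E(E − U))]⁻¹ = 1/1.138 = 0.879.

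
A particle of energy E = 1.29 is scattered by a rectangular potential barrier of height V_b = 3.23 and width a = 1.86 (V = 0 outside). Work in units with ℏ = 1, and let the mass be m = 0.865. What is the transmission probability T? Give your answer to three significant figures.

Since E < V_b the interior solution is evanescent with decay constant κ = √(2m(V_b − E))/ℏ = 1.832.
κa = 3.408, sinh(κa) = 15.08.
The exact tunnelling result is T⁻¹ = 1 + V_b² sinh²(κa) / [4E(V_b − E)] = 238.0, so T = 0.00420.

T = 0.00420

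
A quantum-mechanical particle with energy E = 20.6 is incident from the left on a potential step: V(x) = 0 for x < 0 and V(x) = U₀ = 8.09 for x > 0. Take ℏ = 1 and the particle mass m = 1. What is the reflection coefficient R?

R = 0.0154

On each side the TISE gives plane waves with k = √(2m(E − V))/ℏ: k₁ = √(2·1·20.6) = 6.419, k₂ = √(2·1·12.51) = 5.002.
Matching ψ and ψ′ at x = 0 gives r = (k₁ − k₂)/(k₁ + k₂), so R = r² = 0.01539 and T = 1 − R = 0.9846.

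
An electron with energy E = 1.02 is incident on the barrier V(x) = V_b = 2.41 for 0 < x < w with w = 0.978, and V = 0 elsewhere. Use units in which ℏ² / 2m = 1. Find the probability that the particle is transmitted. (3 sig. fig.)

E < V_b: inside the barrier ψ ∝ e^{±κx} with κ = √(2m(V_b − E))/ℏ = 1.179.
κw = 1.153, sinh(κw) = 1.426.
Matching ψ, ψ′ at both faces gives T = [1 + V_b² sinh²(κw) / (4E(V_b − E))]⁻¹ = 1/3.083 = 0.324.

T = 0.324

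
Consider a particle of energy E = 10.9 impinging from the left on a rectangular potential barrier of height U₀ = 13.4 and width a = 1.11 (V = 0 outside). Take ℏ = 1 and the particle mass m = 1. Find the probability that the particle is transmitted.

T = 0.0169

E < U₀: inside the barrier ψ ∝ e^{±κx} with κ = √(2m(U₀ − E))/ℏ = 2.236.
κa = 2.482, sinh(κa) = 5.941.
Matching ψ, ψ′ at both faces gives T = [1 + U₀² sinh²(κa) / (4E(U₀ − E))]⁻¹ = 1/59.14 = 0.0169.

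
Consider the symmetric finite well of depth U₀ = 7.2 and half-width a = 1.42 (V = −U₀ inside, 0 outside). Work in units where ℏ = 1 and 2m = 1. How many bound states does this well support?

N = 3

The dimensionless depth is z₀ = a√(2mU₀)/ℏ = 1.42 × √(7.200) = 3.810.
The even/odd transcendental equations gain one root per π/2 in z₀, giving N = 1 + ⌊2z₀/π⌋ = 1 + ⌊2.426⌋ = 3.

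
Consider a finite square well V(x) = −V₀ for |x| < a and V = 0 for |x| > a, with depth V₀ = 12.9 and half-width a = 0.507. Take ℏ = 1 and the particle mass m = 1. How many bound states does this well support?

N = 2

The dimensionless depth is z₀ = a√(2mV₀)/ℏ = 0.507 × √(25.80) = 2.575.
The even/odd transcendental equations gain one root per π/2 in z₀, giving N = 1 + ⌊2z₀/π⌋ = 1 + ⌊1.639⌋ = 2.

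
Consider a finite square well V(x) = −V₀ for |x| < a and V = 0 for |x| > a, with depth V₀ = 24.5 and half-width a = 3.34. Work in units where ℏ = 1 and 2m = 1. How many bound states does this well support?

The dimensionless depth is z₀ = a√(2mV₀)/ℏ = 3.34 × √(24.50) = 16.53.
A new bound state (alternating even/odd) appears each time z₀ passes a multiple of π/2, so N = ⌊2z₀/π⌋ + 1 = ⌊10.52⌋ + 1 = 11.

N = 11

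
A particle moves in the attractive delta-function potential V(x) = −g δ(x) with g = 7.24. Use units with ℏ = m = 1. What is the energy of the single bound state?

For x ≠ 0 the bound state is ψ ∝ e^{−κ|x|}; integrating the TISE across the delta gives the cusp condition 2κ = 2mg/ℏ², so κ = 7.240.
Then E = −ℏ²κ²/(2m) = −mg²/(2ℏ²) = -26.21.

E = -26.2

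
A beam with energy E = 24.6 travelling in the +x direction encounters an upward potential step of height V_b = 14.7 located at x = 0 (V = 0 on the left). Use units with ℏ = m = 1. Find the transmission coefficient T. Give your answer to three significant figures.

T = 0.950

On each side the TISE gives plane waves with k = √(2m(E − V))/ℏ: k₁ = √(2·1·24.6) = 7.014, k₂ = √(2·1·9.9) = 4.450.
Matching ψ and ψ′ at x = 0 gives r = (k₁ − k₂)/(k₁ + k₂), so R = r² = 0.05004 and T = 1 − R = 0.9500.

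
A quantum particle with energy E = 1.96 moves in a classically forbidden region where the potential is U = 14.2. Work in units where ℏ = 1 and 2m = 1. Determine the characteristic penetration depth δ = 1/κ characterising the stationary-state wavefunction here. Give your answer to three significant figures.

Since E < U the TISE in this region is ψ'' = κ²ψ with κ = √(2m(U − E))/ℏ.
κ = √(2 × 0.5 × 12.24) = 3.499. The penetration depth is δ = 1/κ = 0.286.

δ = 0.286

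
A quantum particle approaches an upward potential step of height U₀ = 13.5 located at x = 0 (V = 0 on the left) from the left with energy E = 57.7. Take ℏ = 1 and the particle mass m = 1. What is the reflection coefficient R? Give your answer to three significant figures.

On each side the TISE gives plane waves with k = √(2m(E − V))/ℏ: k₁ = √(2·1·57.7) = 10.74, k₂ = √(2·1·44.2) = 9.402.
Matching ψ and ψ′ at x = 0 gives r = (k₁ − k₂)/(k₁ + k₂), so R = r² = 0.004427 and T = 1 − R = 0.9956.

R = 0.00443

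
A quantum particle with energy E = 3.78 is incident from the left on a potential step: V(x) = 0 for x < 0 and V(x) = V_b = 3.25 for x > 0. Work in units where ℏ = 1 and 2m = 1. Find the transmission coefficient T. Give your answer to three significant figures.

The wavenumbers are k₁ = √(2mE)/ℏ = 1.944 on the left and k₂ = √(2m(E − V_b))/ℏ = 0.7280 on the right.
Matching ψ and ψ′ at x = 0 gives r = (k₁ − k₂)/(k₁ + k₂), so R = r² = 0.2071 and T = 1 − R = 0.7929.

T = 0.793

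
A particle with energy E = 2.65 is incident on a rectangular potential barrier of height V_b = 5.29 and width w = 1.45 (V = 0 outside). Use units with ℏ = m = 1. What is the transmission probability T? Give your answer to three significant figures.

T = 0.00509

E < V_b: inside the barrier ψ ∝ e^{±κx} with κ = √(2m(V_b − E))/ℏ = 2.298.
κw = 3.332, sinh(κw) = 13.98.
The exact tunnelling result is T⁻¹ = 1 + V_b² sinh²(κw) / [4E(V_b − E)] = 196.4, so T = 0.00509.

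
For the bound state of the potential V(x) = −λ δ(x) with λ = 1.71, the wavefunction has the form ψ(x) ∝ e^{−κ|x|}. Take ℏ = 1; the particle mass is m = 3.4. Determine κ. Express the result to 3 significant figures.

κ = 5.81

Integrate −(ℏ²/2m)ψ'' − λδ(x)ψ = Eψ from −ε to +ε: the ψ'' term gives ψ'(0⁺) − ψ'(0⁻) and the δ term gives −(2mλ/ℏ²)ψ(0).
With ψ ∝ e^{−κ|x|} this yields −2κ = −2mλ/ℏ², so κ = mλ/ℏ² = 5.814.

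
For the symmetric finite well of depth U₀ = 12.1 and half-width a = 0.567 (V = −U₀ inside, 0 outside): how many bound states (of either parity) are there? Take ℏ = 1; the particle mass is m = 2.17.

N = 3

Define the well-strength parameter z₀ = (a/ℏ)√(2mU₀) = 0.567 × √(2·2.17·12.1) = 4.109.
The even/odd transcendental equations gain one root per π/2 in z₀, giving N = 1 + ⌊2z₀/π⌋ = 1 + ⌊2.616⌋ = 3.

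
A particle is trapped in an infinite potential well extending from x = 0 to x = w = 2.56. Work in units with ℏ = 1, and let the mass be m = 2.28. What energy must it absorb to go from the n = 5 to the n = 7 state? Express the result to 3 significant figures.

E_n = n²π²ℏ²/(2mw²), so ΔE = (7² − 5²) π²ℏ²/(2mw²).
ΔE = 24 × π² / (2 × 2.28 × 2.56²) = 7.926.

ΔE = 7.93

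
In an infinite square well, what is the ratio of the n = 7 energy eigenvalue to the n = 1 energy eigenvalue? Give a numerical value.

49

E_n = n²π²ℏ²/(2mL²) so the ratio is n₂²/n₁² = 49/1 = 49.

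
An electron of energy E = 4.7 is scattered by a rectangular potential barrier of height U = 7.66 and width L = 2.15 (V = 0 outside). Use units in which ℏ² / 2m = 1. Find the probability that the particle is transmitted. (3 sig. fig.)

T = 0.00232

E < U: inside the barrier ψ ∝ e^{±κx} with κ = √(2m(U − E))/ℏ = 1.720.
κL = 3.699, sinh(κL) = 20.19.
The exact tunnelling result is T⁻¹ = 1 + U² sinh²(κL) / [4E(U − E)] = 430.9, so T = 0.00232.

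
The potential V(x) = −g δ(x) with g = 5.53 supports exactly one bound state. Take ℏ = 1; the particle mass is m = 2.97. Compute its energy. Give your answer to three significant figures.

E = -45.4

The bound state is ψ(x) = √κ e^{−κ|x|}. The derivative jump ψ'(0⁺) − ψ'(0⁻) = −(2mg/ℏ²)ψ(0) fixes κ = mg/ℏ² = 16.42.
Then E = −ℏ²κ²/(2m) = −mg²/(2ℏ²) = -45.41.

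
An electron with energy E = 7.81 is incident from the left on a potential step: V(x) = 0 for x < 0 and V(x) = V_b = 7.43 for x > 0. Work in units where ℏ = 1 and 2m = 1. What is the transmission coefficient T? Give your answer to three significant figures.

T = 0.592

The wavenumbers are k₁ = √(2mE)/ℏ = 2.795 on the left and k₂ = √(2m(E − V_b))/ℏ = 0.6164 on the right.
Continuity of ψ and ψ′ at the step yields the reflection amplitude r = (k₁ − k₂)/(k₁ + k₂) = 0.6386; thus R = |r|² = 0.4078, T = 0.5922.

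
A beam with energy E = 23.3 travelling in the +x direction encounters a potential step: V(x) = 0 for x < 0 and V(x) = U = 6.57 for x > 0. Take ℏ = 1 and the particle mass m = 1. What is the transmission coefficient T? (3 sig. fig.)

T = 0.993

On each side the TISE gives plane waves with k = √(2m(E − V))/ℏ: k₁ = √(2·1·23.3) = 6.826, k₂ = √(2·1·16.73) = 5.784.
Continuity of ψ and ψ′ at the step yields the reflection amplitude r = (k₁ − k₂)/(k₁ + k₂) = 0.08262; thus R = |r|² = 0.006827, T = 0.9932.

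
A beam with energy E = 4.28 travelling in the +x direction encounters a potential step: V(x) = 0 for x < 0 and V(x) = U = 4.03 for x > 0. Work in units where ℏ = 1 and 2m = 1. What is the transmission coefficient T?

On each side the TISE gives plane waves with k = √(2m(E − V))/ℏ: k₁ = √(2·½·4.28) = 2.069, k₂ = √(2·½·0.25) = 0.5000.
Continuity of ψ and ψ′ at the step yields the reflection amplitude r = (k₁ − k₂)/(k₁ + k₂) = 0.6107; thus R = |r|² = 0.3730, T = 0.6270.

T = 0.627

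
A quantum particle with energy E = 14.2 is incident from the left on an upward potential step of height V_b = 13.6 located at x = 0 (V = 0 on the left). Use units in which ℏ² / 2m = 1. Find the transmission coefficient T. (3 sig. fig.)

On each side the TISE gives plane waves with k = √(2m(E − V))/ℏ: k₁ = √(2·½·14.2) = 3.768, k₂ = √(2·½·0.6) = 0.7746.
Continuity of ψ and ψ′ at the step yields the reflection amplitude r = (k₁ − k₂)/(k₁ + k₂) = 0.6590; thus R = |r|² = 0.4343, T = 0.5657.

T = 0.566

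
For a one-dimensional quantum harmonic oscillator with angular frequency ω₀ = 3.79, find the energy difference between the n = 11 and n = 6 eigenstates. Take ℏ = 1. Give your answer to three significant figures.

ΔE = 19.0

E_n = ℏω₀(n + ½), so ΔE = (11 − 6) ℏω₀ = 5 × 3.79 = 18.95.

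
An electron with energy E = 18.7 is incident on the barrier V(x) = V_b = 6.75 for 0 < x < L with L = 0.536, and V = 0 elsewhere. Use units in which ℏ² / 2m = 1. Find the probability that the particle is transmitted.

Above the barrier the interior wavenumber is k₂ = √(2m(E − V_b))/ℏ = 3.457, giving phase k₂L = 1.853.
T = [1 + V_b² sin²(k₂L) / (4E(E − V_b))]⁻¹ = 1/1.047 = 0.955.

T = 0.955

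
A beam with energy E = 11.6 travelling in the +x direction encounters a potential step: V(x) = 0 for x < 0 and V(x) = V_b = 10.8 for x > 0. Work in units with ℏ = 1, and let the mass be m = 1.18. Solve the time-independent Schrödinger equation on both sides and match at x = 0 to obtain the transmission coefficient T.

T = 0.659

On each side the TISE gives plane waves with k = √(2m(E − V))/ℏ: k₁ = √(2·1.18·11.6) = 5.232, k₂ = √(2·1.18·0.8) = 1.374.
Matching ψ and ψ′ at x = 0 gives r = (k₁ − k₂)/(k₁ + k₂), so R = r² = 0.3411 and T = 1 − R = 0.6589.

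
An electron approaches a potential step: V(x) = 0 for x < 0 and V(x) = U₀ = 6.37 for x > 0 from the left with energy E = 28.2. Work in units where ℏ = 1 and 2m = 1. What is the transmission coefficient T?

The wavenumbers are k₁ = √(2mE)/ℏ = 5.310 on the left and k₂ = √(2m(E − U₀))/ℏ = 4.672 on the right.
Matching ψ and ψ′ at x = 0 gives r = (k₁ − k₂)/(k₁ + k₂), so R = r² = 0.004086 and T = 1 − R = 0.9959.

T = 0.996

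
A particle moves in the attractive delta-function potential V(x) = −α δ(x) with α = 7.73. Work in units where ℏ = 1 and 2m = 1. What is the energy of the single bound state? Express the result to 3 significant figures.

The bound state is ψ(x) = √κ e^{−κ|x|}. The derivative jump ψ'(0⁺) − ψ'(0⁻) = −(2mα/ℏ²)ψ(0) fixes κ = mα/ℏ² = 3.865.
Then E = −ℏ²κ²/(2m) = −mα²/(2ℏ²) = -14.94.

E = -14.9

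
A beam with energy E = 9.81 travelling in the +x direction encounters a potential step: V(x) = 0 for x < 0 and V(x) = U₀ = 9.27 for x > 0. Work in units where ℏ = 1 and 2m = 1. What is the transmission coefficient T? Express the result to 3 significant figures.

The wavenumbers are k₁ = √(2mE)/ℏ = 3.132 on the left and k₂ = √(2m(E − U₀))/ℏ = 0.7348 on the right.
Continuity of ψ and ψ′ at the step yields the reflection amplitude r = (k₁ − k₂)/(k₁ + k₂) = 0.6199; thus R = |r|² = 0.3843, T = 0.6157.

T = 0.616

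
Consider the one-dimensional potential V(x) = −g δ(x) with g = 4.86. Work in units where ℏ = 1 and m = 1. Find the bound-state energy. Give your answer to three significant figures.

The bound state is ψ(x) = √κ e^{−κ|x|}. The derivative jump ψ'(0⁺) − ψ'(0⁻) = −(2mg/ℏ²)ψ(0) fixes κ = mg/ℏ² = 4.860.
Then E = −ℏ²κ²/(2m) = −mg²/(2ℏ²) = -11.81.

E = -11.8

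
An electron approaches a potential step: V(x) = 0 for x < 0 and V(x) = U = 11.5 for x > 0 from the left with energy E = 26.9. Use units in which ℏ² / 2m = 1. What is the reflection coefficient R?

R = 0.0192

The wavenumbers are k₁ = √(2mE)/ℏ = 5.187 on the left and k₂ = √(2m(E − U))/ℏ = 3.924 on the right.
Continuity of ψ and ψ′ at the step yields the reflection amplitude r = (k₁ − k₂)/(k₁ + k₂) = 0.1385; thus R = |r|² = 0.01919, T = 0.9808.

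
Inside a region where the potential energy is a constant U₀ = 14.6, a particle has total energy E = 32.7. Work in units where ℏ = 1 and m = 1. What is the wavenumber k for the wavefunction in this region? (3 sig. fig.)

With E > U₀ the solution is oscillatory, ψ ∝ e^{±ikx} with k = √(2m(E − U₀))/ℏ.
k = √(2 × 1 × 18.1) = 6.017.

k = 6.02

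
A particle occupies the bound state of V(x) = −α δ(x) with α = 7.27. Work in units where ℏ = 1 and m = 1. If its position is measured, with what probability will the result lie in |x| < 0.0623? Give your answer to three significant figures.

The normalised bound state is ψ = √κ e^{−κ|x|} with κ = mα/ℏ² = 7.270.
P(|x| < d) = ∫_{−d}^{d} κ e^{−2κ|x|} dx = 1 − e^{−2κd} = 1 − e^{−0.9058} = 0.5958.

P = 0.596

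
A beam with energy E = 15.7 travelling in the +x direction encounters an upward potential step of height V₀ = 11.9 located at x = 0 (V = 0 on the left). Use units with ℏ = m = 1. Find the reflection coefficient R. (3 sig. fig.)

On each side the TISE gives plane waves with k = √(2m(E − V))/ℏ: k₁ = √(2·1·15.7) = 5.604, k₂ = √(2·1·3.8) = 2.757.
Continuity of ψ and ψ′ at the step yields the reflection amplitude r = (k₁ − k₂)/(k₁ + k₂) = 0.3405; thus R = |r|² = 0.1159, T = 0.8841.

R = 0.116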